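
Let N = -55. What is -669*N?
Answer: 36795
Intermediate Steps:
-669*N = -669*(-55) = 36795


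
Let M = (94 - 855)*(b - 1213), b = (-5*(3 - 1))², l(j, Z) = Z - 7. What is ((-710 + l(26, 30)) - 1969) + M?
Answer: 844337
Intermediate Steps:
l(j, Z) = -7 + Z
b = 100 (b = (-5*2)² = (-10)² = 100)
M = 846993 (M = (94 - 855)*(100 - 1213) = -761*(-1113) = 846993)
((-710 + l(26, 30)) - 1969) + M = ((-710 + (-7 + 30)) - 1969) + 846993 = ((-710 + 23) - 1969) + 846993 = (-687 - 1969) + 846993 = -2656 + 846993 = 844337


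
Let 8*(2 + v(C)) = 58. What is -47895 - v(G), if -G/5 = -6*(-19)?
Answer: -191601/4 ≈ -47900.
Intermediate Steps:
G = -570 (G = -(-30)*(-19) = -5*114 = -570)
v(C) = 21/4 (v(C) = -2 + (1/8)*58 = -2 + 29/4 = 21/4)
-47895 - v(G) = -47895 - 1*21/4 = -47895 - 21/4 = -191601/4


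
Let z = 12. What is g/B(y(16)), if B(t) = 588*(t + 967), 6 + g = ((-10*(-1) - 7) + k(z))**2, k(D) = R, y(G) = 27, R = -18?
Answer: 73/194824 ≈ 0.00037470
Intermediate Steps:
k(D) = -18
g = 219 (g = -6 + ((-10*(-1) - 7) - 18)**2 = -6 + ((10 - 7) - 18)**2 = -6 + (3 - 18)**2 = -6 + (-15)**2 = -6 + 225 = 219)
B(t) = 568596 + 588*t (B(t) = 588*(967 + t) = 568596 + 588*t)
g/B(y(16)) = 219/(568596 + 588*27) = 219/(568596 + 15876) = 219/584472 = 219*(1/584472) = 73/194824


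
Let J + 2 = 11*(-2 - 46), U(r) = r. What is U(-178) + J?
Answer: -708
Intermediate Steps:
J = -530 (J = -2 + 11*(-2 - 46) = -2 + 11*(-48) = -2 - 528 = -530)
U(-178) + J = -178 - 530 = -708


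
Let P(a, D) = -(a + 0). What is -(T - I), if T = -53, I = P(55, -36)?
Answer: -2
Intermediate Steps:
P(a, D) = -a
I = -55 (I = -1*55 = -55)
-(T - I) = -(-53 - 1*(-55)) = -(-53 + 55) = -1*2 = -2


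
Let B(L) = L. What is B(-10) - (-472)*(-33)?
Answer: -15586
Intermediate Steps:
B(-10) - (-472)*(-33) = -10 - (-472)*(-33) = -10 - 472*33 = -10 - 15576 = -15586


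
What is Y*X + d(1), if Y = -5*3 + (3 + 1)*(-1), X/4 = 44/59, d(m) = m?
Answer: -3285/59 ≈ -55.678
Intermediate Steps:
X = 176/59 (X = 4*(44/59) = 176/59 ≈ 2.9831)
Y = -19 (Y = -15 + 4*(-1) = -15 - 4 = -19)
Y*X + d(1) = -19*176/59 + 1 = -3344/59 + 1 = -3285/59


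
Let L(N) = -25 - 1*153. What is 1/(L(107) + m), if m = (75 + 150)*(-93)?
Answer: -1/21103 ≈ -4.7387e-5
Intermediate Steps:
L(N) = -178 (L(N) = -25 - 153 = -178)
m = -20925 (m = 225*(-93) = -20925)
1/(L(107) + m) = 1/(-178 - 20925) = 1/(-21103) = -1/21103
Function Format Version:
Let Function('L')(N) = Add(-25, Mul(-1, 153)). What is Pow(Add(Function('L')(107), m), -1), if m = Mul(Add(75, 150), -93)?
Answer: Rational(-1, 21103) ≈ -4.7387e-5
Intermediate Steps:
Function('L')(N) = -178 (Function('L')(N) = Add(-25, -153) = -178)
m = -20925 (m = Mul(225, -93) = -20925)
Pow(Add(Function('L')(107), m), -1) = Pow(Add(-178, -20925), -1) = Pow(-21103, -1) = Rational(-1, 21103)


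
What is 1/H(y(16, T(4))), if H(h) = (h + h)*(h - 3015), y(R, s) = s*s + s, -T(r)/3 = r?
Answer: -1/761112 ≈ -1.3139e-6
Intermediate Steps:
T(r) = -3*r
y(R, s) = s + s² (y(R, s) = s² + s = s + s²)
H(h) = 2*h*(-3015 + h) (H(h) = (2*h)*(-3015 + h) = 2*h*(-3015 + h))
1/H(y(16, T(4))) = 1/(2*((-3*4)*(1 - 3*4))*(-3015 + (-3*4)*(1 - 3*4))) = 1/(2*(-12*(1 - 12))*(-3015 - 12*(1 - 12))) = 1/(2*(-12*(-11))*(-3015 - 12*(-11))) = 1/(2*132*(-3015 + 132)) = 1/(2*132*(-2883)) = 1/(-761112) = -1/761112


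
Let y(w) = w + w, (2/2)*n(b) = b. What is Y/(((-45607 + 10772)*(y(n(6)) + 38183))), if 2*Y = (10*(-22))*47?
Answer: 1034/266104565 ≈ 3.8857e-6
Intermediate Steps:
Y = -5170 (Y = ((10*(-22))*47)/2 = (-220*47)/2 = (1/2)*(-10340) = -5170)
n(b) = b
y(w) = 2*w
Y/(((-45607 + 10772)*(y(n(6)) + 38183))) = -5170*1/((-45607 + 10772)*(2*6 + 38183)) = -5170*(-1/(34835*(12 + 38183))) = -5170/((-34835*38195)) = -5170/(-1330522825) = -5170*(-1/1330522825) = 1034/266104565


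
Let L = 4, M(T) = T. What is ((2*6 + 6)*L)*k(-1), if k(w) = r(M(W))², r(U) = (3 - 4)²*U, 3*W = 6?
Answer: 288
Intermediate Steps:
W = 2 (W = (⅓)*6 = 2)
r(U) = U (r(U) = (-1)²*U = 1*U = U)
k(w) = 4 (k(w) = 2² = 4)
((2*6 + 6)*L)*k(-1) = ((2*6 + 6)*4)*4 = ((12 + 6)*4)*4 = (18*4)*4 = 72*4 = 288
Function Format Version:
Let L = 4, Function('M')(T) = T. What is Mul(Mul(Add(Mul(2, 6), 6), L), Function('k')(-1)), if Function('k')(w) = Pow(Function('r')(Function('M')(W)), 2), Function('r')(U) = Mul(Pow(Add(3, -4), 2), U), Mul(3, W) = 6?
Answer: 288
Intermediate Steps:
W = 2 (W = Mul(Rational(1, 3), 6) = 2)
Function('r')(U) = U (Function('r')(U) = Mul(Pow(-1, 2), U) = Mul(1, U) = U)
Function('k')(w) = 4 (Function('k')(w) = Pow(2, 2) = 4)
Mul(Mul(Add(Mul(2, 6), 6), L), Function('k')(-1)) = Mul(Mul(Add(Mul(2, 6), 6), 4), 4) = Mul(Mul(Add(12, 6), 4), 4) = Mul(Mul(18, 4), 4) = Mul(72, 4) = 288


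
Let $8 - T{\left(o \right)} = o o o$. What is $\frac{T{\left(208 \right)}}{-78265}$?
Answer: $\frac{8998904}{78265} \approx 114.98$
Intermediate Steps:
$T{\left(o \right)} = 8 - o^{3}$ ($T{\left(o \right)} = 8 - o o o = 8 - o^{2} o = 8 - o^{3}$)
$\frac{T{\left(208 \right)}}{-78265} = \frac{8 - 208^{3}}{-78265} = \left(8 - 8998912\right) \left(- \frac{1}{78265}\right) = \left(-8998904\right) \left(- \frac{1}{78265}\right) = \frac{8998904}{78265}$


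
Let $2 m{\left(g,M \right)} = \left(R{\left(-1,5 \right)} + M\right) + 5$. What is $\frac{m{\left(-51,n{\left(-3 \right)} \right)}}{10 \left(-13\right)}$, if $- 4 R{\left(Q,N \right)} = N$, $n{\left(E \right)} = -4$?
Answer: $\frac{1}{1040} \approx 0.00096154$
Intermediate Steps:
$R{\left(Q,N \right)} = - \frac{N}{4}$
$m{\left(g,M \right)} = \frac{15}{8} + \frac{M}{2}$ ($m{\left(g,M \right)} = \frac{\left(\left(- \frac{1}{4}\right) 5 + M\right) + 5}{2} = \frac{\left(- \frac{5}{4} + M\right) + 5}{2} = \frac{\frac{15}{4} + M}{2} = \frac{15}{8} + \frac{M}{2}$)
$\frac{m{\left(-51,n{\left(-3 \right)} \right)}}{10 \left(-13\right)} = \frac{\frac{15}{8} + \frac{1}{2} \left(-4\right)}{10 \left(-13\right)} = \frac{\frac{15}{8} - 2}{-130} = \left(- \frac{1}{8}\right) \left(- \frac{1}{130}\right) = \frac{1}{1040}$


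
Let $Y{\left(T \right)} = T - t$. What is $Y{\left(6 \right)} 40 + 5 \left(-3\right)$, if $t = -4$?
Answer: $385$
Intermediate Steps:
$Y{\left(T \right)} = 4 + T$ ($Y{\left(T \right)} = T - -4 = T + 4 = 4 + T$)
$Y{\left(6 \right)} 40 + 5 \left(-3\right) = \left(4 + 6\right) 40 + 5 \left(-3\right) = 10 \cdot 40 - 15 = 400 - 15 = 385$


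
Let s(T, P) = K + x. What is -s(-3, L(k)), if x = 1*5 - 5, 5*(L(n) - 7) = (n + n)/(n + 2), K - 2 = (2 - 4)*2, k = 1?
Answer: 2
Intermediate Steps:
K = -2 (K = 2 + (2 - 4)*2 = 2 - 2*2 = 2 - 4 = -2)
L(n) = 7 + 2*n/(5*(2 + n)) (L(n) = 7 + ((n + n)/(n + 2))/5 = 7 + ((2*n)/(2 + n))/5 = 7 + (2*n/(2 + n))/5 = 7 + 2*n/(5*(2 + n)))
x = 0 (x = 5 - 5 = 0)
s(T, P) = -2 (s(T, P) = -2 + 0 = -2)
-s(-3, L(k)) = -1*(-2) = 2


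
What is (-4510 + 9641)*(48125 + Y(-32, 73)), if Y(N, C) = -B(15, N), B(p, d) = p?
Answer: 246852410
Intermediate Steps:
Y(N, C) = -15 (Y(N, C) = -1*15 = -15)
(-4510 + 9641)*(48125 + Y(-32, 73)) = (-4510 + 9641)*(48125 - 15) = 5131*48110 = 246852410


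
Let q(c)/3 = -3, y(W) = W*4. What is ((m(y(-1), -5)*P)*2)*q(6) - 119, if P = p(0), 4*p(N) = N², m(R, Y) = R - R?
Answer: -119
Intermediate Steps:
y(W) = 4*W
m(R, Y) = 0
q(c) = -9 (q(c) = 3*(-3) = -9)
p(N) = N²/4
P = 0 (P = (¼)*0² = (¼)*0 = 0)
((m(y(-1), -5)*P)*2)*q(6) - 119 = ((0*0)*2)*(-9) - 119 = (0*2)*(-9) - 119 = 0*(-9) - 119 = 0 - 119 = -119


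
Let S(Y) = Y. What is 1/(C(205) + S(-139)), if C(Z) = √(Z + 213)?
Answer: -139/18903 - √418/18903 ≈ -0.0084349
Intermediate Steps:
C(Z) = √(213 + Z)
1/(C(205) + S(-139)) = 1/(√(213 + 205) - 139) = 1/(√418 - 139) = 1/(-139 + √418)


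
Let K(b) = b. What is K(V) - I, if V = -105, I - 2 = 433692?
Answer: -433799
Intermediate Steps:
I = 433694 (I = 2 + 433692 = 433694)
K(V) - I = -105 - 1*433694 = -105 - 433694 = -433799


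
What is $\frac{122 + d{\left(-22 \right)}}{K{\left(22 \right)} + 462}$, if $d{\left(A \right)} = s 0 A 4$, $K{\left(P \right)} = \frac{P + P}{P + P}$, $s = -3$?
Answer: $\frac{122}{463} \approx 0.2635$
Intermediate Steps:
$K{\left(P \right)} = 1$ ($K{\left(P \right)} = \frac{2 P}{2 P} = 2 P \frac{1}{2 P} = 1$)
$d{\left(A \right)} = 0$ ($d{\left(A \right)} = - 3 \cdot 0 A 4 = \left(-3\right) 0 \cdot 4 = 0 \cdot 4 = 0$)
$\frac{122 + d{\left(-22 \right)}}{K{\left(22 \right)} + 462} = \frac{122 + 0}{1 + 462} = \frac{122}{463}$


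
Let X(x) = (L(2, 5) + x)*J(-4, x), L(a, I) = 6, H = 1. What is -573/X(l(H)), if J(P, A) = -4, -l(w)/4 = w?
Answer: 573/8 ≈ 71.625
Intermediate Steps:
l(w) = -4*w
X(x) = -24 - 4*x (X(x) = (6 + x)*(-4) = -24 - 4*x)
-573/X(l(H)) = -573/(-24 - (-16)) = -573/(-24 - 4*(-4)) = -573/(-24 + 16) = -573/(-8) = -573*(-1/8) = 573/8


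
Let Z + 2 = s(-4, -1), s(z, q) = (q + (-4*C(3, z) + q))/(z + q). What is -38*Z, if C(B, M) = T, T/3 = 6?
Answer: -2432/5 ≈ -486.40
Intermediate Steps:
T = 18 (T = 3*6 = 18)
C(B, M) = 18
s(z, q) = (-72 + 2*q)/(q + z) (s(z, q) = (q + (-4*18 + q))/(z + q) = (q + (-72 + q))/(q + z) = (-72 + 2*q)/(q + z))
Z = 64/5 (Z = -2 + 2*(-36 - 1)/(-1 - 4) = -2 + 2*(-37)/(-5) = -2 + 2*(-1/5)*(-37) = -2 + 74/5 = 64/5 ≈ 12.800)
-38*Z = -38*64/5 = -2432/5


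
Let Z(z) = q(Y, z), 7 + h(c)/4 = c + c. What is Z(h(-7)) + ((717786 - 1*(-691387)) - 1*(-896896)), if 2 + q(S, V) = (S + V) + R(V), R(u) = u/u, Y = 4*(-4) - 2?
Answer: 2305966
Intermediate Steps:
Y = -18 (Y = -16 - 2 = -18)
R(u) = 1
h(c) = -28 + 8*c (h(c) = -28 + 4*(c + c) = -28 + 4*(2*c) = -28 + 8*c)
q(S, V) = -1 + S + V (q(S, V) = -2 + ((S + V) + 1) = -2 + (1 + S + V) = -1 + S + V)
Z(z) = -19 + z (Z(z) = -1 - 18 + z = -19 + z)
Z(h(-7)) + ((717786 - 1*(-691387)) - 1*(-896896)) = (-19 + (-28 + 8*(-7))) + ((717786 - 1*(-691387)) - 1*(-896896)) = (-19 + (-28 - 56)) + ((717786 + 691387) + 896896) = (-19 - 84) + (1409173 + 896896) = -103 + 2306069 = 2305966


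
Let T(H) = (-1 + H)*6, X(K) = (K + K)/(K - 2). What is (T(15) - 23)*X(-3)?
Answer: 366/5 ≈ 73.200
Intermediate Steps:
X(K) = 2*K/(-2 + K) (X(K) = (2*K)/(-2 + K) = 2*K/(-2 + K))
T(H) = -6 + 6*H
(T(15) - 23)*X(-3) = ((-6 + 6*15) - 23)*(2*(-3)/(-2 - 3)) = ((-6 + 90) - 23)*(2*(-3)/(-5)) = (84 - 23)*(2*(-3)*(-1/5)) = 61*(6/5) = 366/5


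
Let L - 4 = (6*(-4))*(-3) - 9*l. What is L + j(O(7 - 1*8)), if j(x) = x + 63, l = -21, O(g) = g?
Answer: 327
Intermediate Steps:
j(x) = 63 + x
L = 265 (L = 4 + ((6*(-4))*(-3) - 9*(-21)) = 4 + (-24*(-3) + 189) = 4 + (72 + 189) = 4 + 261 = 265)
L + j(O(7 - 1*8)) = 265 + (63 + (7 - 1*8)) = 265 + (63 + (7 - 8)) = 265 + (63 - 1) = 265 + 62 = 327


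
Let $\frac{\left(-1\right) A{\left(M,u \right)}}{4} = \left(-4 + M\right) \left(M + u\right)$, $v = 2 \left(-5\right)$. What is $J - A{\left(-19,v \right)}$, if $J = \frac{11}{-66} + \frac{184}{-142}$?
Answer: $\frac{1135945}{426} \approx 2666.5$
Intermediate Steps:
$v = -10$
$A{\left(M,u \right)} = - 4 \left(-4 + M\right) \left(M + u\right)$
$J = - \frac{623}{426}$ ($J = 11 \left(- \frac{1}{66}\right) + 184 \left(- \frac{1}{142}\right) = - \frac{1}{6} - \frac{92}{71} = - \frac{623}{426} \approx -1.4624$)
$J - A{\left(-19,v \right)} = - \frac{623}{426} - \left(- 4 \left(-19\right)^{2} + 16 \left(-19\right) + 16 \left(-10\right) - \left(-76\right) \left(-10\right)\right) = - \frac{623}{426} - \left(\left(-4\right) 361 - 304 - 160 - 760\right) = - \frac{623}{426} - \left(-1444 - 304 - 160 - 760\right) = - \frac{623}{426} - -2668 = - \frac{623}{426} + 2668 = \frac{1135945}{426}$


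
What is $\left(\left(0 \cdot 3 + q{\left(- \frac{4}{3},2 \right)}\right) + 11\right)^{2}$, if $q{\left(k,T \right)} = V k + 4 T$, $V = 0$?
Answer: $361$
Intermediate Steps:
$q{\left(k,T \right)} = 4 T$ ($q{\left(k,T \right)} = 0 k + 4 T = 0 + 4 T = 4 T$)
$\left(\left(0 \cdot 3 + q{\left(- \frac{4}{3},2 \right)}\right) + 11\right)^{2} = \left(\left(0 \cdot 3 + 4 \cdot 2\right) + 11\right)^{2} = \left(\left(0 + 8\right) + 11\right)^{2} = \left(8 + 11\right)^{2} = 19^{2} = 361$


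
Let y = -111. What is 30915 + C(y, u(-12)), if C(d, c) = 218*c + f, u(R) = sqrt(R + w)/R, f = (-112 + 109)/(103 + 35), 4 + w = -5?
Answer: 1422089/46 - 109*I*sqrt(21)/6 ≈ 30915.0 - 83.25*I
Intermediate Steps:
w = -9 (w = -4 - 5 = -9)
f = -1/46 (f = -3/138 = -3*1/138 = -1/46 ≈ -0.021739)
u(R) = sqrt(-9 + R)/R (u(R) = sqrt(R - 9)/R = sqrt(-9 + R)/R)
C(d, c) = -1/46 + 218*c (C(d, c) = 218*c - 1/46 = -1/46 + 218*c)
30915 + C(y, u(-12)) = 30915 + (-1/46 + 218*(sqrt(-9 - 12)/(-12))) = 30915 + (-1/46 + 218*(-I*sqrt(21)/12)) = 30915 + (-1/46 - 109*I*sqrt(21)/6) = 1422089/46 - 109*I*sqrt(21)/6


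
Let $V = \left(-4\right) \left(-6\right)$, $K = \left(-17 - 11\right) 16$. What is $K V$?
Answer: $-10752$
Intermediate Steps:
$K = -448$ ($K = \left(-28\right) 16 = -448$)
$V = 24$
$K V = \left(-448\right) 24 = -10752$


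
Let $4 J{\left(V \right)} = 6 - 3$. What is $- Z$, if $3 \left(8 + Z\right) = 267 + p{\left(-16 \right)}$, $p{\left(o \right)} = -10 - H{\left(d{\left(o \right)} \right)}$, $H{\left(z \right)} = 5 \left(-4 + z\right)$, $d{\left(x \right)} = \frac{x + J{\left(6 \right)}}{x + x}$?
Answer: $- \frac{10693}{128} \approx -83.539$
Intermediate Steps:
$J{\left(V \right)} = \frac{3}{4}$ ($J{\left(V \right)} = \frac{6 - 3}{4} = \frac{1}{4} \cdot 3 = \frac{3}{4}$)
$d{\left(x \right)} = \frac{\frac{3}{4} + x}{2 x}$ ($d{\left(x \right)} = \frac{x + \frac{3}{4}}{x + x} = \frac{\frac{3}{4} + x}{2 x}$)
$H{\left(z \right)} = -20 + 5 z$
$p{\left(o \right)} = 10 - \frac{5 \left(3 + 4 o\right)}{8 o}$ ($p{\left(o \right)} = -10 - \left(-20 + 5 \frac{3 + 4 o}{8 o}\right) = -10 - \left(-20 + \frac{5 \left(3 + 4 o\right)}{8 o}\right) = -10 + \left(20 - \frac{5 \left(3 + 4 o\right)}{8 o}\right) = 10 - \frac{5 \left(3 + 4 o\right)}{8 o}$)
$Z = \frac{10693}{128}$ ($Z = -8 + \frac{267 + \frac{15 \left(-1 + 4 \left(-16\right)\right)}{8 \left(-16\right)}}{3} = -8 + \frac{267 + \frac{15}{8} \left(- \frac{1}{16}\right) \left(-1 - 64\right)}{3} = -8 + \frac{267 + \frac{15}{8} \left(- \frac{1}{16}\right) \left(-65\right)}{3} = -8 + \frac{267 + \frac{975}{128}}{3} = -8 + \frac{1}{3} \cdot \frac{35151}{128} = -8 + \frac{11717}{128} = \frac{10693}{128} \approx 83.539$)
$- Z = \left(-1\right) \frac{10693}{128} = - \frac{10693}{128}$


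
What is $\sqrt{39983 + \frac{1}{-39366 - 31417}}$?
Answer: $\frac{4 \sqrt{12520259345419}}{70783} \approx 199.96$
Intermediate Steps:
$\sqrt{39983 + \frac{1}{-39366 - 31417}} = \sqrt{39983 + \frac{1}{-70783}} = \sqrt{39983 - \frac{1}{70783}} = \sqrt{\frac{2830116688}{70783}} = \frac{4 \sqrt{12520259345419}}{70783}$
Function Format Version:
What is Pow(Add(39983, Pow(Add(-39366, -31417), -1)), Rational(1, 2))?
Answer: Mul(Rational(4, 70783), Pow(12520259345419, Rational(1, 2))) ≈ 199.96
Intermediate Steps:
Pow(Add(39983, Pow(Add(-39366, -31417), -1)), Rational(1, 2)) = Pow(Add(39983, Pow(-70783, -1)), Rational(1, 2)) = Pow(Add(39983, Rational(-1, 70783)), Rational(1, 2)) = Pow(Rational(2830116688, 70783), Rational(1, 2)) = Mul(Rational(4, 70783), Pow(12520259345419, Rational(1, 2)))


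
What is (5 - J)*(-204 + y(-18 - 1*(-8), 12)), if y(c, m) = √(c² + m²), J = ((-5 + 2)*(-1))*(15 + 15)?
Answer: 17340 - 170*√61 ≈ 16012.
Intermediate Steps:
J = 90 (J = -3*(-1)*30 = 3*30 = 90)
(5 - J)*(-204 + y(-18 - 1*(-8), 12)) = (5 - 1*90)*(-204 + √((-18 - 1*(-8))² + 12²)) = (5 - 90)*(-204 + √((-18 + 8)² + 144)) = -85*(-204 + √((-10)² + 144)) = -85*(-204 + √(100 + 144)) = -85*(-204 + √244) = -85*(-204 + 2*√61) = 17340 - 170*√61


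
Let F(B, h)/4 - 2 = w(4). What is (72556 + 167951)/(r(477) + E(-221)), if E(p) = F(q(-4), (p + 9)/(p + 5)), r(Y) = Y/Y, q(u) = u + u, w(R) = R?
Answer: 240507/25 ≈ 9620.3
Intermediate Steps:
q(u) = 2*u
r(Y) = 1
F(B, h) = 24 (F(B, h) = 8 + 4*4 = 8 + 16 = 24)
E(p) = 24
(72556 + 167951)/(r(477) + E(-221)) = (72556 + 167951)/(1 + 24) = 240507/25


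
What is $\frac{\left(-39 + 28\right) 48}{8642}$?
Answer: $- \frac{264}{4321} \approx -0.061097$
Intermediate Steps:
$\frac{\left(-39 + 28\right) 48}{8642} = \left(-11\right) 48 \cdot \frac{1}{8642} = \left(-528\right) \frac{1}{8642} = - \frac{264}{4321}$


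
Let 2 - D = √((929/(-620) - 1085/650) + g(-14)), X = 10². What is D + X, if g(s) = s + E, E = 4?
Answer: 102 - I*√213853965/4030 ≈ 102.0 - 3.6287*I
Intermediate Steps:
g(s) = 4 + s (g(s) = s + 4 = 4 + s)
X = 100
D = 2 - I*√213853965/4030 (D = 2 - √((929/(-620) - 1085/650) + (4 - 14)) = 2 - √((929*(-1/620) - 1085*1/650) - 10) = 2 - √((-929/620 - 217/130) - 10) = 2 - √(-25531/8060 - 10) = 2 - √(-106131/8060) = 2 - I*√213853965/4030 ≈ 2.0 - 3.6287*I)
D + X = (2 - I*√213853965/4030) + 100 = 102 - I*√213853965/4030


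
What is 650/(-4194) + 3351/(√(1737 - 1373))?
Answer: -325/2097 + 3351*√91/182 ≈ 175.49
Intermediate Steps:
650/(-4194) + 3351/(√(1737 - 1373)) = 650*(-1/4194) + 3351/(√364) = -325/2097 + 3351/((2*√91)) = -325/2097 + 3351*(√91/182) = -325/2097 + 3351*√91/182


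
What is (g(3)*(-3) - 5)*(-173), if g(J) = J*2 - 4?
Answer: 1903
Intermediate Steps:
g(J) = -4 + 2*J (g(J) = 2*J - 4 = -4 + 2*J)
(g(3)*(-3) - 5)*(-173) = ((-4 + 2*3)*(-3) - 5)*(-173) = ((-4 + 6)*(-3) - 5)*(-173) = (2*(-3) - 5)*(-173) = (-6 - 5)*(-173) = -11*(-173) = 1903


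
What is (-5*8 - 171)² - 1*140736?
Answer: -96215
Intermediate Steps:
(-5*8 - 171)² - 1*140736 = (-40 - 171)² - 140736 = (-211)² - 140736 = 44521 - 140736 = -96215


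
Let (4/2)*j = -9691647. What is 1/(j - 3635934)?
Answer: -2/16963515 ≈ -1.1790e-7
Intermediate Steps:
j = -9691647/2 (j = (½)*(-9691647) = -9691647/2 ≈ -4.8458e+6)
1/(j - 3635934) = 1/(-9691647/2 - 3635934) = 1/(-16963515/2) = -2/16963515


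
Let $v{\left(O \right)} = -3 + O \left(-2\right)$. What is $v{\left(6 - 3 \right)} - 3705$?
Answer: $-3714$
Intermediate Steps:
$v{\left(O \right)} = -3 - 2 O$
$v{\left(6 - 3 \right)} - 3705 = \left(-3 - 2 \left(6 - 3\right)\right) - 3705 = \left(-3 - 6\right) - 3705 = -9 - 3705 = -3714$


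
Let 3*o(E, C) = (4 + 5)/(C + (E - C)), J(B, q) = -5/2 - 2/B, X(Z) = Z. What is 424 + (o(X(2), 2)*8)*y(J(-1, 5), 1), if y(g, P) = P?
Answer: 436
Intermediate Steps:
J(B, q) = -5/2 - 2/B (J(B, q) = -5*½ - 2/B = -5/2 - 2/B)
o(E, C) = 3/E (o(E, C) = ((4 + 5)/(C + (E - C)))/3 = (9/E)/3 = 3/E)
424 + (o(X(2), 2)*8)*y(J(-1, 5), 1) = 424 + ((3/2)*8)*1 = 424 + 12*1 = 424 + 12 = 436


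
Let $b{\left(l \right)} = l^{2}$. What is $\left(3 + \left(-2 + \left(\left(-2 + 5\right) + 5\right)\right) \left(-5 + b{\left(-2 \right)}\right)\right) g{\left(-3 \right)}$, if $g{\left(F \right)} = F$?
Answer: $9$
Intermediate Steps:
$\left(3 + \left(-2 + \left(\left(-2 + 5\right) + 5\right)\right) \left(-5 + b{\left(-2 \right)}\right)\right) g{\left(-3 \right)} = \left(3 + \left(-2 + \left(\left(-2 + 5\right) + 5\right)\right) \left(-5 + \left(-2\right)^{2}\right)\right) \left(-3\right) = \left(3 + \left(-2 + \left(3 + 5\right)\right) \left(-5 + 4\right)\right) \left(-3\right) = \left(3 + \left(-2 + 8\right) \left(-1\right)\right) \left(-3\right) = \left(3 + 6 \left(-1\right)\right) \left(-3\right) = \left(3 - 6\right) \left(-3\right) = \left(-3\right) \left(-3\right) = 9$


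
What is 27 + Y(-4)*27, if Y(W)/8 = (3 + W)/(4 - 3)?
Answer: -189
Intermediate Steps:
Y(W) = 24 + 8*W (Y(W) = 8*((3 + W)/(4 - 3)) = 8*((3 + W)/1) = 8*((3 + W)*1) = 8*(3 + W) = 24 + 8*W)
27 + Y(-4)*27 = 27 + (24 + 8*(-4))*27 = 27 + (24 - 32)*27 = 27 - 8*27 = 27 - 216 = -189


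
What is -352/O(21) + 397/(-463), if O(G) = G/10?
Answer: -1638097/9723 ≈ -168.48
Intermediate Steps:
O(G) = G/10 (O(G) = G*(1/10) = G/10)
-352/O(21) + 397/(-463) = -352/((1/10)*21) + 397/(-463) = -352/21/10 + 397*(-1/463) = -352*10/21 - 397/463 = -3520/21 - 397/463 = -1638097/9723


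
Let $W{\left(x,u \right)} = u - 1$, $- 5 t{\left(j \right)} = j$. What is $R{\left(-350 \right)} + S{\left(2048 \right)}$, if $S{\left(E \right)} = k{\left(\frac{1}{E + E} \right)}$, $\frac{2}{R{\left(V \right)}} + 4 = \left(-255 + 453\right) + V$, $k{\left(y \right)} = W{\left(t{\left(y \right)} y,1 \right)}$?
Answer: $- \frac{1}{78} \approx -0.012821$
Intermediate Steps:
$t{\left(j \right)} = - \frac{j}{5}$
$W{\left(x,u \right)} = -1 + u$
$k{\left(y \right)} = 0$ ($k{\left(y \right)} = -1 + 1 = 0$)
$R{\left(V \right)} = \frac{2}{194 + V}$ ($R{\left(V \right)} = \frac{2}{-4 + \left(\left(-255 + 453\right) + V\right)} = \frac{2}{-4 + \left(198 + V\right)} = \frac{2}{194 + V}$)
$S{\left(E \right)} = 0$
$R{\left(-350 \right)} + S{\left(2048 \right)} = \frac{2}{194 - 350} + 0 = \frac{2}{-156} + 0 = 2 \left(- \frac{1}{156}\right) + 0 = - \frac{1}{78} + 0 = - \frac{1}{78}$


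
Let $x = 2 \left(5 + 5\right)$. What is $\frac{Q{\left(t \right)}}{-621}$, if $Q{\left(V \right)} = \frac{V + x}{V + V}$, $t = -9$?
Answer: $\frac{11}{11178} \approx 0.00098408$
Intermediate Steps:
$x = 20$ ($x = 2 \cdot 10 = 20$)
$Q{\left(V \right)} = \frac{20 + V}{2 V}$ ($Q{\left(V \right)} = \frac{V + 20}{V + V} = \frac{20 + V}{2 V}$)
$\frac{Q{\left(t \right)}}{-621} = \frac{\frac{1}{2} \frac{1}{-9} \left(20 - 9\right)}{-621} = \frac{1}{2} \left(- \frac{1}{9}\right) 11 \left(- \frac{1}{621}\right) = \left(- \frac{11}{18}\right) \left(- \frac{1}{621}\right) = \frac{11}{11178}$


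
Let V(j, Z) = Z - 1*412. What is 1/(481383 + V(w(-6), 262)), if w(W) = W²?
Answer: 1/481233 ≈ 2.0780e-6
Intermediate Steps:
V(j, Z) = -412 + Z (V(j, Z) = Z - 412 = -412 + Z)
1/(481383 + V(w(-6), 262)) = 1/(481383 + (-412 + 262)) = 1/(481383 - 150) = 1/481233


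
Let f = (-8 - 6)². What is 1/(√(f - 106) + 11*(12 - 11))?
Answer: 11/31 - 3*√10/31 ≈ 0.048812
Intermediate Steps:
f = 196 (f = (-14)² = 196)
1/(√(f - 106) + 11*(12 - 11)) = 1/(√(196 - 106) + 11*(12 - 11)) = 1/(√90 + 11*1) = 1/(3*√10 + 11) = 1/(11 + 3*√10)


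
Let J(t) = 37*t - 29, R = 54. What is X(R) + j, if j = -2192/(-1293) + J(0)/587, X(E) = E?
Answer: 42234721/758991 ≈ 55.646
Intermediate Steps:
J(t) = -29 + 37*t
j = 1249207/758991 (j = -2192/(-1293) + (-29 + 37*0)/587 = -2192*(-1/1293) + (-29 + 0)*(1/587) = 2192/1293 - 29*1/587 = 2192/1293 - 29/587 = 1249207/758991 ≈ 1.6459)
X(R) + j = 54 + 1249207/758991 = 42234721/758991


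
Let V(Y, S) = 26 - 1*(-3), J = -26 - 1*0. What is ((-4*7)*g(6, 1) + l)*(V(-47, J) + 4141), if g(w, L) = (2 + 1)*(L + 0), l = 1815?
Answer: 7218270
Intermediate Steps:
J = -26 (J = -26 + 0 = -26)
g(w, L) = 3*L
V(Y, S) = 29 (V(Y, S) = 26 + 3 = 29)
((-4*7)*g(6, 1) + l)*(V(-47, J) + 4141) = ((-4*7)*(3*1) + 1815)*(29 + 4141) = (-28*3 + 1815)*4170 = (-84 + 1815)*4170 = 1731*4170 = 7218270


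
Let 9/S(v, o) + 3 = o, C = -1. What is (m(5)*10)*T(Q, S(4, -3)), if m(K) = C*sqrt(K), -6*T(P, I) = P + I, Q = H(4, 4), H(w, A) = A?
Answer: 25*sqrt(5)/6 ≈ 9.3170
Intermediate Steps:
S(v, o) = 9/(-3 + o)
Q = 4
T(P, I) = -I/6 - P/6 (T(P, I) = -(P + I)/6 = -(I + P)/6 = -I/6 - P/6)
m(K) = -sqrt(K)
(m(5)*10)*T(Q, S(4, -3)) = (-sqrt(5)*10)*(-3/(2*(-3 - 3)) - 1/6*4) = (-10*sqrt(5))*(-3/(2*(-6)) - 2/3) = (-10*sqrt(5))*(-3*(-1)/(2*6) - 2/3) = (-10*sqrt(5))*(-1/6*(-3/2) - 2/3) = (-10*sqrt(5))*(1/4 - 2/3) = -10*sqrt(5)*(-5/12) = 25*sqrt(5)/6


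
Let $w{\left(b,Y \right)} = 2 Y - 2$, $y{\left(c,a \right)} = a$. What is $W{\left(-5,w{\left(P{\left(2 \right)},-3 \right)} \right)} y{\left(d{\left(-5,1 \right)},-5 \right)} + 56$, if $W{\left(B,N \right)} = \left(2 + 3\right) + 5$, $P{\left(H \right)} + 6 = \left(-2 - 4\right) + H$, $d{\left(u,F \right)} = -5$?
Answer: $6$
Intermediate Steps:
$P{\left(H \right)} = -12 + H$ ($P{\left(H \right)} = -6 + \left(\left(-2 - 4\right) + H\right) = -6 + \left(-6 + H\right) = -12 + H$)
$w{\left(b,Y \right)} = -2 + 2 Y$
$W{\left(B,N \right)} = 10$ ($W{\left(B,N \right)} = 5 + 5 = 10$)
$W{\left(-5,w{\left(P{\left(2 \right)},-3 \right)} \right)} y{\left(d{\left(-5,1 \right)},-5 \right)} + 56 = 10 \left(-5\right) + 56 = -50 + 56 = 6$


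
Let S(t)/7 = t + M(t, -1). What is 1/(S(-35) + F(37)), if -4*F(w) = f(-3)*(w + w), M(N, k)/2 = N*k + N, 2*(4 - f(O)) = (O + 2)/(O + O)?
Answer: -24/7619 ≈ -0.0031500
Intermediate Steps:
f(O) = 4 - (2 + O)/(4*O) (f(O) = 4 - (O + 2)/(2*(O + O)) = 4 - (2 + O)/(2*(2*O)) = 4 - (2 + O)*1/(2*O)/2 = 4 - (2 + O)/(4*O))
M(N, k) = 2*N + 2*N*k (M(N, k) = 2*(N*k + N) = 2*(N + N*k) = 2*N + 2*N*k)
F(w) = -47*w/24 (F(w) = -(¼)*(-2 + 15*(-3))/(-3)*(w + w)/4 = -(¼)*(-⅓)*(-2 - 45)*2*w/4 = -(¼)*(-⅓)*(-47)*2*w/4 = -47*2*w/48 = -47*w/24)
S(t) = 7*t (S(t) = 7*(t + 2*t*(1 - 1)) = 7*(t + 2*t*0) = 7*(t + 0) = 7*t)
1/(S(-35) + F(37)) = 1/(7*(-35) - 47/24*37) = 1/(-245 - 1739/24) = 1/(-7619/24) = -24/7619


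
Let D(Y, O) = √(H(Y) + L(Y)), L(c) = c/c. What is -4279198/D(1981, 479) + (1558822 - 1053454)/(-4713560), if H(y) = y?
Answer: -63171/589195 - 2139599*√1982/991 ≈ -96119.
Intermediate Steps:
L(c) = 1
D(Y, O) = √(1 + Y) (D(Y, O) = √(Y + 1) = √(1 + Y))
-4279198/D(1981, 479) + (1558822 - 1053454)/(-4713560) = -4279198/√(1 + 1981) + (1558822 - 1053454)/(-4713560) = -4279198*√1982/1982 + 505368*(-1/4713560) = -2139599*√1982/991 - 63171/589195 = -63171/589195 - 2139599*√1982/991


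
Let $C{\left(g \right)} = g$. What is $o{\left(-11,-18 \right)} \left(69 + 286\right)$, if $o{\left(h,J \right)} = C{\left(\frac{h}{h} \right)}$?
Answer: $355$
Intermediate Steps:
$o{\left(h,J \right)} = 1$ ($o{\left(h,J \right)} = \frac{h}{h} = 1$)
$o{\left(-11,-18 \right)} \left(69 + 286\right) = 1 \left(69 + 286\right) = 1 \cdot 355 = 355$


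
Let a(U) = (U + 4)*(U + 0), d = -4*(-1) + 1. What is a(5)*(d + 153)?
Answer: 7110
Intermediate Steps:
d = 5 (d = 4 + 1 = 5)
a(U) = U*(4 + U) (a(U) = (4 + U)*U = U*(4 + U))
a(5)*(d + 153) = (5*(4 + 5))*(5 + 153) = (5*9)*158 = 45*158 = 7110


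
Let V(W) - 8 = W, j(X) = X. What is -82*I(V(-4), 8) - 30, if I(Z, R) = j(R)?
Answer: -686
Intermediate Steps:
V(W) = 8 + W
I(Z, R) = R
-82*I(V(-4), 8) - 30 = -82*8 - 30 = -656 - 30 = -686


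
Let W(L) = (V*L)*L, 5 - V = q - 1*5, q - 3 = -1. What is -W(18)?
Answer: -2592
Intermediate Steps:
q = 2 (q = 3 - 1 = 2)
V = 8 (V = 5 - (2 - 1*5) = 5 - (2 - 5) = 5 - 1*(-3) = 5 + 3 = 8)
W(L) = 8*L² (W(L) = (8*L)*L = 8*L²)
-W(18) = -8*18² = -8*324 = -1*2592 = -2592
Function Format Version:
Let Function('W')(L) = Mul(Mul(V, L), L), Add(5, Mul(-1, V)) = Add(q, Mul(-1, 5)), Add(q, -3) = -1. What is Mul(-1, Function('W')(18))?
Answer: -2592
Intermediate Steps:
q = 2 (q = Add(3, -1) = 2)
V = 8 (V = Add(5, Mul(-1, Add(2, Mul(-1, 5)))) = Add(5, Mul(-1, Add(2, -5))) = Add(5, Mul(-1, -3)) = Add(5, 3) = 8)
Function('W')(L) = Mul(8, Pow(L, 2)) (Function('W')(L) = Mul(Mul(8, L), L) = Mul(8, Pow(L, 2)))
Mul(-1, Function('W')(18)) = Mul(-1, Mul(8, Pow(18, 2))) = Mul(-1, Mul(8, 324)) = Mul(-1, 2592) = -2592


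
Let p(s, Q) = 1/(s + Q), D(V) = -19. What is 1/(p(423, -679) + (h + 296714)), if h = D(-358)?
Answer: 256/75953919 ≈ 3.3705e-6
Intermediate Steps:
p(s, Q) = 1/(Q + s)
h = -19
1/(p(423, -679) + (h + 296714)) = 1/(1/(-679 + 423) + (-19 + 296714)) = 1/(1/(-256) + 296695) = 1/(-1/256 + 296695) = 1/(75953919/256) = 256/75953919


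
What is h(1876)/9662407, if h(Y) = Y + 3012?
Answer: 4888/9662407 ≈ 0.00050588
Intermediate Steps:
h(Y) = 3012 + Y
h(1876)/9662407 = (3012 + 1876)/9662407 = 4888*(1/9662407) = 4888/9662407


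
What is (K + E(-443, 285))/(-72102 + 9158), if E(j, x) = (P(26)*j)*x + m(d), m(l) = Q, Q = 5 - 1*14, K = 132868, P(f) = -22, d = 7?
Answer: -2910469/62944 ≈ -46.239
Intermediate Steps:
Q = -9 (Q = 5 - 14 = -9)
m(l) = -9
E(j, x) = -9 - 22*j*x (E(j, x) = (-22*j)*x - 9 = -22*j*x - 9 = -9 - 22*j*x)
(K + E(-443, 285))/(-72102 + 9158) = (132868 + (-9 - 22*(-443)*285))/(-72102 + 9158) = (132868 + (-9 + 2777610))/(-62944) = (132868 + 2777601)*(-1/62944) = 2910469*(-1/62944) = -2910469/62944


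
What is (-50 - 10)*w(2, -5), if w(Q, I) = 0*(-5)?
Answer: 0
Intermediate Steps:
w(Q, I) = 0
(-50 - 10)*w(2, -5) = (-50 - 10)*0 = -60*0 = 0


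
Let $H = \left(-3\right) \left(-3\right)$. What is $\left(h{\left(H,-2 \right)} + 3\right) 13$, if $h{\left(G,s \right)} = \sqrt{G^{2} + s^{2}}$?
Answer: $39 + 13 \sqrt{85} \approx 158.85$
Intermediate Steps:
$H = 9$
$\left(h{\left(H,-2 \right)} + 3\right) 13 = \left(\sqrt{9^{2} + \left(-2\right)^{2}} + 3\right) 13 = \left(\sqrt{81 + 4} + 3\right) 13 = \left(\sqrt{85} + 3\right) 13 = \left(3 + \sqrt{85}\right) 13 = 39 + 13 \sqrt{85}$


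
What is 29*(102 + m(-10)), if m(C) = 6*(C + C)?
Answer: -522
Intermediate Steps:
m(C) = 12*C (m(C) = 6*(2*C) = 12*C)
29*(102 + m(-10)) = 29*(102 + 12*(-10)) = 29*(102 - 120) = 29*(-18) = -522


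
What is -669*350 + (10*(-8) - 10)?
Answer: -234240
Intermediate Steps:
-669*350 + (10*(-8) - 10) = -234150 + (-80 - 10) = -234150 - 90 = -234240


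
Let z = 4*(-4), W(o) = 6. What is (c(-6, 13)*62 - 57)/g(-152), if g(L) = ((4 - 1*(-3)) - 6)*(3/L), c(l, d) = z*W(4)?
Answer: 304456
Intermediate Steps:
z = -16
c(l, d) = -96 (c(l, d) = -16*6 = -96)
g(L) = 3/L (g(L) = ((4 + 3) - 6)*(3/L) = (7 - 6)*(3/L) = 1*(3/L) = 3/L)
(c(-6, 13)*62 - 57)/g(-152) = (-96*62 - 57)/((3/(-152))) = (-5952 - 57)/((3*(-1/152))) = -6009/(-3/152) = -6009*(-152/3) = 304456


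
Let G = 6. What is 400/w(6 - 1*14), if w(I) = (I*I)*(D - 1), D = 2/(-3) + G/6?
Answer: -75/8 ≈ -9.3750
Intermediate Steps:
D = ⅓ (D = 2/(-3) + 6/6 = 2*(-⅓) + 6*(⅙) = -⅔ + 1 = ⅓ ≈ 0.33333)
w(I) = -2*I²/3 (w(I) = (I*I)*(⅓ - 1) = I²*(-⅔) = -2*I²/3)
400/w(6 - 1*14) = 400/((-2*(6 - 1*14)²/3)) = 400/((-2*(6 - 14)²/3)) = 400/((-⅔*(-8)²)) = 400/((-⅔*64)) = 400/(-128/3) = 400*(-3/128) = -75/8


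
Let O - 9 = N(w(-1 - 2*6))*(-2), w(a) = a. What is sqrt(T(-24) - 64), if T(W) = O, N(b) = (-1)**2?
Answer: I*sqrt(57) ≈ 7.5498*I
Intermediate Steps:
N(b) = 1
O = 7 (O = 9 + 1*(-2) = 9 - 2 = 7)
T(W) = 7
sqrt(T(-24) - 64) = sqrt(7 - 64) = sqrt(-57) = I*sqrt(57)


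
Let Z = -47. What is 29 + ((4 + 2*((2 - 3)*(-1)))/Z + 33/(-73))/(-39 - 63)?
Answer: 199037/6862 ≈ 29.006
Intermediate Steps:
29 + ((4 + 2*((2 - 3)*(-1)))/Z + 33/(-73))/(-39 - 63) = 29 + ((4 + 2*((2 - 3)*(-1)))/(-47) + 33/(-73))/(-39 - 63) = 29 + ((4 + 2*(-1*(-1)))*(-1/47) + 33*(-1/73))/(-102) = 29 - ((4 + 2*1)*(-1/47) - 33/73)/102 = 29 - ((4 + 2)*(-1/47) - 33/73)/102 = 29 - (6*(-1/47) - 33/73)/102 = 29 - (-6/47 - 33/73)/102 = 29 - 1/102*(-1989/3431) = 29 + 39/6862 = 199037/6862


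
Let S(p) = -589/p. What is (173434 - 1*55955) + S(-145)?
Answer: 17035044/145 ≈ 1.1748e+5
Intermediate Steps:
(173434 - 1*55955) + S(-145) = (173434 - 1*55955) - 589/(-145) = (173434 - 55955) - 589*(-1/145) = 117479 + 589/145 = 17035044/145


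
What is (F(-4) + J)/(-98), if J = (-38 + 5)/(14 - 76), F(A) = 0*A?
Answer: -33/6076 ≈ -0.0054312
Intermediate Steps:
F(A) = 0
J = 33/62 (J = -33/(-62) = -33*(-1/62) = 33/62 ≈ 0.53226)
(F(-4) + J)/(-98) = (0 + 33/62)/(-98) = -1/98*33/62 = -33/6076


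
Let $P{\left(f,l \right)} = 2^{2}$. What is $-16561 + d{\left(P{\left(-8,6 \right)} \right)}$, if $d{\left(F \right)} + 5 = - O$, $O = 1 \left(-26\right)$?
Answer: $-16540$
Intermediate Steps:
$P{\left(f,l \right)} = 4$
$O = -26$
$d{\left(F \right)} = 21$ ($d{\left(F \right)} = -5 - -26 = -5 + 26 = 21$)
$-16561 + d{\left(P{\left(-8,6 \right)} \right)} = -16561 + 21 = -16540$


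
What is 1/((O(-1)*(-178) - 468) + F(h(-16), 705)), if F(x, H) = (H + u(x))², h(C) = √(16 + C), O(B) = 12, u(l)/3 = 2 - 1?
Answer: 1/498660 ≈ 2.0054e-6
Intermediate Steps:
u(l) = 3 (u(l) = 3*(2 - 1) = 3*1 = 3)
F(x, H) = (3 + H)² (F(x, H) = (H + 3)² = (3 + H)²)
1/((O(-1)*(-178) - 468) + F(h(-16), 705)) = 1/((12*(-178) - 468) + (3 + 705)²) = 1/((-2136 - 468) + 708²) = 1/(-2604 + 501264) = 1/498660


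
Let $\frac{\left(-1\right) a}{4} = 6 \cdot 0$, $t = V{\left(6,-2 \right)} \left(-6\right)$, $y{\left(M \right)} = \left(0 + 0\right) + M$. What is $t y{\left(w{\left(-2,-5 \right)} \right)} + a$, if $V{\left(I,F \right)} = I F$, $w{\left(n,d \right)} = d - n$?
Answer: $-216$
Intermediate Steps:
$V{\left(I,F \right)} = F I$
$y{\left(M \right)} = M$ ($y{\left(M \right)} = 0 + M = M$)
$t = 72$ ($t = \left(-2\right) 6 \left(-6\right) = \left(-12\right) \left(-6\right) = 72$)
$a = 0$ ($a = - 4 \cdot 6 \cdot 0 = \left(-4\right) 0 = 0$)
$t y{\left(w{\left(-2,-5 \right)} \right)} + a = 72 \left(-5 - -2\right) + 0 = 72 \left(-5 + 2\right) + 0 = 72 \left(-3\right) + 0 = -216 + 0 = -216$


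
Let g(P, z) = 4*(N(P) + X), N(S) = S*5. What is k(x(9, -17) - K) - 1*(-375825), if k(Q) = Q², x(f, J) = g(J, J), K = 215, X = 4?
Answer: 666346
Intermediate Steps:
N(S) = 5*S
g(P, z) = 16 + 20*P (g(P, z) = 4*(5*P + 4) = 4*(4 + 5*P) = 16 + 20*P)
x(f, J) = 16 + 20*J
k(x(9, -17) - K) - 1*(-375825) = ((16 + 20*(-17)) - 1*215)² - 1*(-375825) = ((16 - 340) - 215)² + 375825 = (-324 - 215)² + 375825 = (-539)² + 375825 = 290521 + 375825 = 666346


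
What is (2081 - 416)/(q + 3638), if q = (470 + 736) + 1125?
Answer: 1665/5969 ≈ 0.27894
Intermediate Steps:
q = 2331 (q = 1206 + 1125 = 2331)
(2081 - 416)/(q + 3638) = (2081 - 416)/(2331 + 3638) = 1665/5969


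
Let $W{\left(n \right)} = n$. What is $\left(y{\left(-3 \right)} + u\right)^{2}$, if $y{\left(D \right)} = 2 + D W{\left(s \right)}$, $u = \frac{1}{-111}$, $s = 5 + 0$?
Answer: $\frac{2085136}{12321} \approx 169.23$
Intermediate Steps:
$s = 5$
$u = - \frac{1}{111} \approx -0.009009$
$y{\left(D \right)} = 2 + 5 D$ ($y{\left(D \right)} = 2 + D 5 = 2 + 5 D$)
$\left(y{\left(-3 \right)} + u\right)^{2} = \left(\left(2 + 5 \left(-3\right)\right) - \frac{1}{111}\right)^{2} = \left(\left(2 - 15\right) - \frac{1}{111}\right)^{2} = \left(-13 - \frac{1}{111}\right)^{2} = \left(- \frac{1444}{111}\right)^{2} = \frac{2085136}{12321}$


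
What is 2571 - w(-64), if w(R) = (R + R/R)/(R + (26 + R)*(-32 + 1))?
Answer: 2864157/1114 ≈ 2571.1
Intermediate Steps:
w(R) = (1 + R)/(-806 - 30*R) (w(R) = (R + 1)/(R + (26 + R)*(-31)) = (1 + R)/(R + (-806 - 31*R)) = (1 + R)/(-806 - 30*R))
2571 - w(-64) = 2571 - (-1 - 1*(-64))/(2*(403 + 15*(-64))) = 2571 - (-1 + 64)/(2*(403 - 960)) = 2571 - 63/(2*(-557)) = 2571 - (-1)*63/(2*557) = 2571 - 1*(-63/1114) = 2571 + 63/1114 = 2864157/1114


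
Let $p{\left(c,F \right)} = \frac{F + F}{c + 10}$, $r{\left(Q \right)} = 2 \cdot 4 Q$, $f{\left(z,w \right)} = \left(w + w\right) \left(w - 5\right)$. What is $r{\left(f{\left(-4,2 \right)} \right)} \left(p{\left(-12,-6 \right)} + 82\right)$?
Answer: $-8448$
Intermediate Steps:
$f{\left(z,w \right)} = 2 w \left(-5 + w\right)$
$r{\left(Q \right)} = 8 Q$
$p{\left(c,F \right)} = \frac{2 F}{10 + c}$
$r{\left(f{\left(-4,2 \right)} \right)} \left(p{\left(-12,-6 \right)} + 82\right) = 8 \cdot 2 \cdot 2 \left(-5 + 2\right) \left(2 \left(-6\right) \frac{1}{10 - 12} + 82\right) = 8 \cdot 2 \cdot 2 \left(-3\right) \left(2 \left(-6\right) \frac{1}{-2} + 82\right) = 8 \left(-12\right) \left(2 \left(-6\right) \left(- \frac{1}{2}\right) + 82\right) = - 96 \left(6 + 82\right) = \left(-96\right) 88 = -8448$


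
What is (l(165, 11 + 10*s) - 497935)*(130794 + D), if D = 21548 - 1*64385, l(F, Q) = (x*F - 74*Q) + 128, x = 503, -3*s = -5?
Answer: -36665696382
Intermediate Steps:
s = 5/3 (s = -⅓*(-5) = 5/3 ≈ 1.6667)
l(F, Q) = 128 - 74*Q + 503*F (l(F, Q) = (503*F - 74*Q) + 128 = (-74*Q + 503*F) + 128 = 128 - 74*Q + 503*F)
D = -42837 (D = 21548 - 64385 = -42837)
(l(165, 11 + 10*s) - 497935)*(130794 + D) = ((128 - 74*(11 + 10*(5/3)) + 503*165) - 497935)*(130794 - 42837) = ((128 - 74*(11 + 50/3) + 82995) - 497935)*87957 = ((128 - 74*83/3 + 82995) - 497935)*87957 = ((128 - 6142/3 + 82995) - 497935)*87957 = (243227/3 - 497935)*87957 = -1250578/3*87957 = -36665696382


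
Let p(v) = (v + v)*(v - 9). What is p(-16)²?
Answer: 640000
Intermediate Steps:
p(v) = 2*v*(-9 + v) (p(v) = (2*v)*(-9 + v) = 2*v*(-9 + v))
p(-16)² = (2*(-16)*(-9 - 16))² = (2*(-16)*(-25))² = 800² = 640000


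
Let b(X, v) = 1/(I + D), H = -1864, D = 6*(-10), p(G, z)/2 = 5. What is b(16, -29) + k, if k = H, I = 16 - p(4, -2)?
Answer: -100657/54 ≈ -1864.0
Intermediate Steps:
p(G, z) = 10 (p(G, z) = 2*5 = 10)
D = -60
I = 6 (I = 16 - 1*10 = 16 - 10 = 6)
b(X, v) = -1/54 (b(X, v) = 1/(6 - 60) = 1/(-54) = -1/54)
k = -1864
b(16, -29) + k = -1/54 - 1864 = -100657/54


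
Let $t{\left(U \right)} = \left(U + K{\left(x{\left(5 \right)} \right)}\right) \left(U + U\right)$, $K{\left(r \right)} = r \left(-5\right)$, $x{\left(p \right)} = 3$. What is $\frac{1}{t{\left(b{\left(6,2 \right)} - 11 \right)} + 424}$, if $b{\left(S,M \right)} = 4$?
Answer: $\frac{1}{732} \approx 0.0013661$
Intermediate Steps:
$K{\left(r \right)} = - 5 r$
$t{\left(U \right)} = 2 U \left(-15 + U\right)$ ($t{\left(U \right)} = \left(U - 15\right) \left(U + U\right) = \left(U - 15\right) 2 U = \left(-15 + U\right) 2 U = 2 U \left(-15 + U\right)$)
$\frac{1}{t{\left(b{\left(6,2 \right)} - 11 \right)} + 424} = \frac{1}{2 \left(4 - 11\right) \left(-15 + \left(4 - 11\right)\right) + 424} = \frac{1}{2 \left(-7\right) \left(-15 - 7\right) + 424} = \frac{1}{2 \left(-7\right) \left(-22\right) + 424} = \frac{1}{308 + 424} = \frac{1}{732}$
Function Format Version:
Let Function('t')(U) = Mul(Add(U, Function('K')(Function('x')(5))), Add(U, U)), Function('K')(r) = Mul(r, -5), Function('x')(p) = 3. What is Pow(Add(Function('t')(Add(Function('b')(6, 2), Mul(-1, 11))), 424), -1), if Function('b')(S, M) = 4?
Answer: Rational(1, 732) ≈ 0.0013661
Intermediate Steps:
Function('K')(r) = Mul(-5, r)
Function('t')(U) = Mul(2, U, Add(-15, U)) (Function('t')(U) = Mul(Add(U, Mul(-5, 3)), Add(U, U)) = Mul(Add(U, -15), Mul(2, U)) = Mul(Add(-15, U), Mul(2, U)) = Mul(2, U, Add(-15, U)))
Pow(Add(Function('t')(Add(Function('b')(6, 2), Mul(-1, 11))), 424), -1) = Pow(Add(Mul(2, Add(4, Mul(-1, 11)), Add(-15, Add(4, Mul(-1, 11)))), 424), -1) = Pow(Add(Mul(2, Add(4, -11), Add(-15, Add(4, -11))), 424), -1) = Pow(Add(Mul(2, -7, Add(-15, -7)), 424), -1) = Pow(Add(Mul(2, -7, -22), 424), -1) = Pow(Add(308, 424), -1) = Pow(732, -1) = Rational(1, 732)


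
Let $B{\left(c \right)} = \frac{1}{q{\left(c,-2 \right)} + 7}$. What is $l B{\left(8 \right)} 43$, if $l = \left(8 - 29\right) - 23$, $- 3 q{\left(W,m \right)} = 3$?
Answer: $- \frac{946}{3} \approx -315.33$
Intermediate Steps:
$q{\left(W,m \right)} = -1$ ($q{\left(W,m \right)} = \left(- \frac{1}{3}\right) 3 = -1$)
$l = -44$ ($l = -21 - 23 = -44$)
$B{\left(c \right)} = \frac{1}{6}$ ($B{\left(c \right)} = \frac{1}{-1 + 7} = \frac{1}{6}$)
$l B{\left(8 \right)} 43 = \left(-44\right) \frac{1}{6} \cdot 43 = \left(- \frac{22}{3}\right) 43 = - \frac{946}{3}$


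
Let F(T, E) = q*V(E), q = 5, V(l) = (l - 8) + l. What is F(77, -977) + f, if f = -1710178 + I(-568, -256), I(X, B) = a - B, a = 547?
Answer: -1719185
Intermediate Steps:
V(l) = -8 + 2*l (V(l) = (-8 + l) + l = -8 + 2*l)
F(T, E) = -40 + 10*E (F(T, E) = 5*(-8 + 2*E) = -40 + 10*E)
I(X, B) = 547 - B
f = -1709375 (f = -1710178 + (547 - 1*(-256)) = -1710178 + (547 + 256) = -1710178 + 803 = -1709375)
F(77, -977) + f = (-40 + 10*(-977)) - 1709375 = (-40 - 9770) - 1709375 = -9810 - 1709375 = -1719185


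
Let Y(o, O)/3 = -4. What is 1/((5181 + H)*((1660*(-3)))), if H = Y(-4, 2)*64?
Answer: -1/21976740 ≈ -4.5503e-8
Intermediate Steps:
Y(o, O) = -12 (Y(o, O) = 3*(-4) = -12)
H = -768 (H = -12*64 = -768)
1/((5181 + H)*((1660*(-3)))) = 1/((5181 - 768)*((1660*(-3)))) = 1/(4413*(-4980)) = (1/4413)*(-1/4980) = -1/21976740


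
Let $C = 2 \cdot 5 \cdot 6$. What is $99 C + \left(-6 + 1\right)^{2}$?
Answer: $5965$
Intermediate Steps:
$C = 60$ ($C = 10 \cdot 6 = 60$)
$99 C + \left(-6 + 1\right)^{2} = 99 \cdot 60 + \left(-6 + 1\right)^{2} = 5940 + \left(-5\right)^{2} = 5940 + 25 = 5965$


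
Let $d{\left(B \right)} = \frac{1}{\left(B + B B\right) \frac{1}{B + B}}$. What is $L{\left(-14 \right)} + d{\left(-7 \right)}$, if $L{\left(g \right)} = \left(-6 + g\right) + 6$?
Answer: $- \frac{43}{3} \approx -14.333$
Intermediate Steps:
$L{\left(g \right)} = g$
$d{\left(B \right)} = \frac{2 B}{B + B^{2}}$ ($d{\left(B \right)} = \frac{1}{\left(B + B^{2}\right) \frac{1}{2 B}} = \frac{1}{\frac{1}{2} \frac{1}{B} \left(B + B^{2}\right)} = \frac{2 B}{B + B^{2}}$)
$L{\left(-14 \right)} + d{\left(-7 \right)} = -14 + \frac{2}{1 - 7} = -14 + \frac{2}{-6} = -14 + 2 \left(- \frac{1}{6}\right) = -14 - \frac{1}{3} = - \frac{43}{3}$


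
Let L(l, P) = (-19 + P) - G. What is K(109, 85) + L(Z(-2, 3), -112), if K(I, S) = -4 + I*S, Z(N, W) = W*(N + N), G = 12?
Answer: 9118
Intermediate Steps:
Z(N, W) = 2*N*W (Z(N, W) = W*(2*N) = 2*N*W)
L(l, P) = -31 + P (L(l, P) = (-19 + P) - 1*12 = (-19 + P) - 12 = -31 + P)
K(109, 85) + L(Z(-2, 3), -112) = (-4 + 109*85) + (-31 - 112) = (-4 + 9265) - 143 = 9261 - 143 = 9118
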